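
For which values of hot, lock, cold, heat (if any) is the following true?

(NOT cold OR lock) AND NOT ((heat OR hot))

hot=F; lock=F; cold=F; heat=F

  NOT cold OR lock = True
    NOT cold = True
  NOT ((heat OR hot)) = True
    heat OR hot = False
Both conjuncts True, so the formula holds.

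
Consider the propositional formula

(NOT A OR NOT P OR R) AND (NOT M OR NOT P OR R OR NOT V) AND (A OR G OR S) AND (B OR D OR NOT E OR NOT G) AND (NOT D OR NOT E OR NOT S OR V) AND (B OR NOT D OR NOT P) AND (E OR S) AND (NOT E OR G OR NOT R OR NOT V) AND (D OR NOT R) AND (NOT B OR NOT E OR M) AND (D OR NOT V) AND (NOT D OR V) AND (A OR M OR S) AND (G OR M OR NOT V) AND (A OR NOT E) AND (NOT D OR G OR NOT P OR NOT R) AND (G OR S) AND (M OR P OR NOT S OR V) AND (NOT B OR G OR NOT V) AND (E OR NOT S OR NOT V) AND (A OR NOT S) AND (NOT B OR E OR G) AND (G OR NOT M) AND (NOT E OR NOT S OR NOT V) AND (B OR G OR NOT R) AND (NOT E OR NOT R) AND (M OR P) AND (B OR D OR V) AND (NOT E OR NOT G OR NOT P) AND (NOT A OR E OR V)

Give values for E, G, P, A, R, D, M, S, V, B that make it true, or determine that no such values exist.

Set E = True.
  then (A OR NOT E) forces A = True.
  then (NOT E OR NOT R) forces R = False.
  then (NOT A OR NOT P OR R) forces P = False.
  then (M OR P) forces M = True.
  then (G OR NOT M) forces G = True.
Set D = False.
  then (B OR D OR NOT E OR NOT G) forces B = True.
  then (D OR NOT V) forces V = False.
Set S = False.
All clauses satisfied.

E = True; G = True; P = False; A = True; R = False; D = False; M = True; S = False; V = False; B = True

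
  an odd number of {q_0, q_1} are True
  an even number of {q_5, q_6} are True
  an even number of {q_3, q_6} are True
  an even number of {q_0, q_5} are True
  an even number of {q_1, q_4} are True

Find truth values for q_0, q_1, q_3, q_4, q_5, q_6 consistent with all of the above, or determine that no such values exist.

q_0 = True, q_1 = False, q_3 = True, q_4 = False, q_5 = True, q_6 = True

{q_0, q_1}: 1 true → odd ✓
{q_5, q_6}: 2 true → even ✓
{q_3, q_6}: 2 true → even ✓
{q_0, q_5}: 2 true → even ✓
{q_1, q_4}: 0 true → even ✓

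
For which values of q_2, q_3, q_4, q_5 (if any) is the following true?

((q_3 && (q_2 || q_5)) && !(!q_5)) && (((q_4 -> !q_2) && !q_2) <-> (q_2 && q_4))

q_2 = True; q_3 = True; q_4 = False; q_5 = True

  (q_3 && (q_2 || q_5)) && !(!q_5) = True
    q_3 && (q_2 || q_5) = True
      q_2 || q_5 = True
    !(!q_5) = True
      !q_5 = False
  ((q_4 -> !q_2) && !q_2) <-> (q_2 && q_4) = True
    (q_4 -> !q_2) && !q_2 = False
      q_4 -> !q_2 = True
        !q_2 = False
      !q_2 = False
    q_2 && q_4 = False
Both conjuncts True, so the formula holds.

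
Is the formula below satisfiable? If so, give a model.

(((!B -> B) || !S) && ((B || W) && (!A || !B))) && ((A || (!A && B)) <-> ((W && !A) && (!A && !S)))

S: False, A: False, W: True, B: True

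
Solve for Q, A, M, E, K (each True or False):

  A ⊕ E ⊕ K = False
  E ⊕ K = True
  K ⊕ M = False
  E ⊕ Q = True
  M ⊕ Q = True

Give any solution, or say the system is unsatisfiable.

Adding constraints 2, 3, 4, 5 mod 2: every variable appears an even number of times on the left, so the left side is 0.
But the right sides sum to 1 (mod 2). 0 ≠ 1 — the system is inconsistent.

No satisfying assignment exists.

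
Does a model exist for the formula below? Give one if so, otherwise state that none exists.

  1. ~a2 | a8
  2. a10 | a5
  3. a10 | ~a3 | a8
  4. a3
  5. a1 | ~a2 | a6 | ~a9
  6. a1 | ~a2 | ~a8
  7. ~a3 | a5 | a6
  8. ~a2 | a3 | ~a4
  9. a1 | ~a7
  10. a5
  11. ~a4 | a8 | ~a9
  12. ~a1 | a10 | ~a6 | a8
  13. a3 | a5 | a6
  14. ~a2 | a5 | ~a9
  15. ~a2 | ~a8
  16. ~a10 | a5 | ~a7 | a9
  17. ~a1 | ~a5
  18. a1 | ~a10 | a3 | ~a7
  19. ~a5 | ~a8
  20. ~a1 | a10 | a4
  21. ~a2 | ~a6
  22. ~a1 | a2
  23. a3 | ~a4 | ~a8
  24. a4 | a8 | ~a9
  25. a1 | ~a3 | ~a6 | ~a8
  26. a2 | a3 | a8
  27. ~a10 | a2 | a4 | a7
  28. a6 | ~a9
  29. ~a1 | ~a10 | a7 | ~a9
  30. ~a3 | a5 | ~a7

Unit clause (a3) forces a3 = True.
Unit clause (a5) forces a5 = True.
In (~a1 | ~a5) only ~a1 is left, so a1 = False.
In (~a5 | ~a8) only ~a8 is left, so a8 = False.
In (~a2 | a8) only ~a2 is left, so a2 = False.
In (a10 | ~a3 | a8) only a10 is left, so a10 = True.
In (a1 | ~a7) only ~a7 is left, so a7 = False.
In (~a10 | a2 | a4 | a7) only a4 is left, so a4 = True.
In (~a4 | a8 | ~a9) only ~a9 is left, so a9 = False.
Set a6 = True.
All clauses satisfied.

a1 = False; a2 = False; a3 = True; a4 = True; a5 = True; a6 = True; a7 = False; a8 = False; a9 = False; a10 = True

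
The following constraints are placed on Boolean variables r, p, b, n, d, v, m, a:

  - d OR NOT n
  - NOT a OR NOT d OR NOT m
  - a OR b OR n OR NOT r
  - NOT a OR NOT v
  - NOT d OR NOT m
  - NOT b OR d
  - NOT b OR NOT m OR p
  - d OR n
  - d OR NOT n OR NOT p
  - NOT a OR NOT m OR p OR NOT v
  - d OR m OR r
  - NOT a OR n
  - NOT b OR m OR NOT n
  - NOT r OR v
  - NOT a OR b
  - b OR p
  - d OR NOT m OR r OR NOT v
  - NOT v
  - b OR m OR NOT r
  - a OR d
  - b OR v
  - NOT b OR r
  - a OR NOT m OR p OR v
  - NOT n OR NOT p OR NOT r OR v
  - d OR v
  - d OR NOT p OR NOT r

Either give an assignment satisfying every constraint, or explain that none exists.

No satisfying assignment exists.

Case v = True:
  Clause (NOT v) is falsified — contradiction.
Case v = False:
  (NOT r OR v) forces r = False.
  (b OR v) forces b = True.
  Clause (NOT b OR r) is falsified — contradiction.
Both cases fail, so the formula is unsatisfiable.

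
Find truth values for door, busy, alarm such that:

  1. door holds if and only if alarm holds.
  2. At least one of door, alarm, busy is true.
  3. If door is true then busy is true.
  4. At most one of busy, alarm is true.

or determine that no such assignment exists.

door = False, busy = True, alarm = False

  (1) door=F, alarm=F — same ✓
  (2) {door, alarm, busy}: 1 true — at least one ✓
  (3) door=F ⇒ busy: vacuous ✓
  (4) {busy, alarm}: 1 true — at most one ✓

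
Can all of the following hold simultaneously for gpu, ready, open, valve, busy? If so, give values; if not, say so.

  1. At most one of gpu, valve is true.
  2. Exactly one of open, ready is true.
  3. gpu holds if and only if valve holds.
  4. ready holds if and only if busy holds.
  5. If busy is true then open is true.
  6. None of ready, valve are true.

gpu: False; ready: False; open: True; valve: False; busy: False

  (1) {gpu, valve}: 0 true — at most one ✓
  (2) {open, ready}: 1 true — exactly one ✓
  (3) gpu=F, valve=F — same ✓
  (4) ready=F, busy=F — same ✓
  (5) busy=F ⇒ open: vacuous ✓
  (6) {ready, valve}: 0 true — none ✓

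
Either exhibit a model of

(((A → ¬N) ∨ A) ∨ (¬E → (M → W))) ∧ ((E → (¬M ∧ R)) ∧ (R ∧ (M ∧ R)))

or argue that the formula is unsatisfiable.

R: True, E: False, A: False, N: True, M: True, W: False

  ((A → ¬N) ∨ A) ∨ (¬E → (M → W)) = True
    (A → ¬N) ∨ A = True
      A → ¬N = True
        ¬N = False
    ¬E → (M → W) = False
      ¬E = True
      M → W = False
  (E → (¬M ∧ R)) ∧ (R ∧ (M ∧ R)) = True
    E → (¬M ∧ R) = True
      ¬M ∧ R = False
        ¬M = False
    R ∧ (M ∧ R) = True
      M ∧ R = True
Both conjuncts True, so the formula holds.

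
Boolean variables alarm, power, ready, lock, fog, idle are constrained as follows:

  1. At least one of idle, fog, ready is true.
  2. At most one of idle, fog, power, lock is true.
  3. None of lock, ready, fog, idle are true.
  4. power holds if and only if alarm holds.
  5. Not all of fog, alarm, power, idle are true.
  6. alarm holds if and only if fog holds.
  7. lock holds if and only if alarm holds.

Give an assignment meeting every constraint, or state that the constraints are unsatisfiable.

Unsatisfiable — no assignment works.

Case ready = True:
  Constraint (3) is violated (ready=T) — contradiction.
Case ready = False:
  (3) forces lock = False.
  (3) forces fog = False.
  (1) with fog=F, ready=F forces idle = True.
  Constraint (3) is violated (idle=T) — contradiction.
Both cases fail — unsatisfiable.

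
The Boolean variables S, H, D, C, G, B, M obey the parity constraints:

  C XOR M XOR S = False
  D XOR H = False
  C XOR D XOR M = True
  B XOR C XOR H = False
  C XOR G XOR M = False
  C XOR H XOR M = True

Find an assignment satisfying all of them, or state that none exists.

S = False, H = True, D = True, C = False, G = False, B = True, M = False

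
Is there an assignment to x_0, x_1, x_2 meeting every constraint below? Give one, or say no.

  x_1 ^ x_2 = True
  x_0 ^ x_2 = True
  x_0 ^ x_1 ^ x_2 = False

x_0: True, x_1: True, x_2: False

x_1 ^ x_2 = T ^ F = True ✓
x_0 ^ x_2 = T ^ F = True ✓
x_0 ^ x_1 ^ x_2 = T ^ T ^ F = False ✓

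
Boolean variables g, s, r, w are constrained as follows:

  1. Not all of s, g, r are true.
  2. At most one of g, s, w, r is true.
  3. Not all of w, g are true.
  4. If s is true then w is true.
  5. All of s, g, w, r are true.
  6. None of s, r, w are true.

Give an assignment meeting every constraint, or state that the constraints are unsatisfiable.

Case s = True:
  Constraint (6) is violated (s=T) — contradiction.
Case s = False:
  Constraint (5) is violated (s=F) — contradiction.
Both cases fail — unsatisfiable.

Unsatisfiable — no assignment works.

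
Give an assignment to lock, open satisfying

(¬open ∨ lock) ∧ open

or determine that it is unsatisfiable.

lock=T, open=T

  ¬open ∨ lock = True
    ¬open = False
Both conjuncts True, so the formula holds.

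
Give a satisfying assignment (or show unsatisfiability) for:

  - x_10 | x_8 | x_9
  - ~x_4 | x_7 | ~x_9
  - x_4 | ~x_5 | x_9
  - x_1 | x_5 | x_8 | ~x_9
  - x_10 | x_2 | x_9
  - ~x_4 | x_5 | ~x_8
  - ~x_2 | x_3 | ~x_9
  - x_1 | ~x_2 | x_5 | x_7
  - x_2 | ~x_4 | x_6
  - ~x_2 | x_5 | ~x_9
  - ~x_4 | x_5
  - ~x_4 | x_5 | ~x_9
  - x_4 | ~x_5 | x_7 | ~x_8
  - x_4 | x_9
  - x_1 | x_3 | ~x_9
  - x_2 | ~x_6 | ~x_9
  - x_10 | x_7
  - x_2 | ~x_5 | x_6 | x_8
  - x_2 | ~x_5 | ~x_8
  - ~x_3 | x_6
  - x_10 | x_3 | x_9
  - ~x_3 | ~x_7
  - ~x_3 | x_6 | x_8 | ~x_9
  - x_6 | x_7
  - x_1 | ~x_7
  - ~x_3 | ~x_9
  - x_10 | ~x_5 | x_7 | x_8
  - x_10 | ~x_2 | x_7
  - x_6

x_1 = True; x_2 = False; x_3 = False; x_4 = True; x_5 = True; x_6 = True; x_7 = True; x_8 = False; x_9 = False; x_10 = True

Unit clause (x_6) forces x_6 = True.
Set x_1 = True.
Set x_2 = False.
  then (x_2 | ~x_6 | ~x_9) forces x_9 = False.
  then (x_10 | x_2 | x_9) forces x_10 = True.
  then (x_4 | x_9) forces x_4 = True.
  then (~x_4 | x_5) forces x_5 = True.
  then (x_2 | ~x_5 | ~x_8) forces x_8 = False.
Set x_3 = False.
Set x_7 = True.
All clauses satisfied.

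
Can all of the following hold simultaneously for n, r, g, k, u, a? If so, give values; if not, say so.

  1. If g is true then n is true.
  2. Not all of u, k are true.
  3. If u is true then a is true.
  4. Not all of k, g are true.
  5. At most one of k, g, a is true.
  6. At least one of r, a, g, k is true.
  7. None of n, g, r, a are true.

n: False; r: False; g: False; k: True; u: False; a: False

  (1) g=F ⇒ n: vacuous ✓
  (2) {u, k}: 1/2 true — not all ✓
  (3) u=F ⇒ a: vacuous ✓
  (4) {k, g}: 1/2 true — not all ✓
  (5) {k, g, a}: 1 true — at most one ✓
  (6) {r, a, g, k}: 1 true — at least one ✓
  (7) {n, g, r, a}: 0 true — none ✓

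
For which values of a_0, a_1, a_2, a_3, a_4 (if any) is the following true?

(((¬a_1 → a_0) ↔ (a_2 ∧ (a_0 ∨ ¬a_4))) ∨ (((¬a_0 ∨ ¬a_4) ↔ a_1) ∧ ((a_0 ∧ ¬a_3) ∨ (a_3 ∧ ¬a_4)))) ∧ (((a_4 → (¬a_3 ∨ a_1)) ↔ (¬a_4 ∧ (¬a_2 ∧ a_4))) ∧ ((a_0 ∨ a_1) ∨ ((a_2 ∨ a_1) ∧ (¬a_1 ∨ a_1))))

a_0: True; a_1: False; a_2: True; a_3: True; a_4: True

  ((¬a_1 → a_0) ↔ (a_2 ∧ (a_0 ∨ ¬a_4))) ∨ (((¬a_0 ∨ ¬a_4) ↔ a_1) ∧ ((a_0 ∧ ¬a_3) ∨ (a_3 ∧ ¬a_4))) = True
    (¬a_1 → a_0) ↔ (a_2 ∧ (a_0 ∨ ¬a_4)) = True
      ¬a_1 → a_0 = True
        ¬a_1 = True
      a_2 ∧ (a_0 ∨ ¬a_4) = True
        a_0 ∨ ¬a_4 = True
          ¬a_4 = False
    ((¬a_0 ∨ ¬a_4) ↔ a_1) ∧ ((a_0 ∧ ¬a_3) ∨ (a_3 ∧ ¬a_4)) = False
      (¬a_0 ∨ ¬a_4) ↔ a_1 = True
        ¬a_0 ∨ ¬a_4 = False
          ¬a_0 = False
          ¬a_4 = False
      (a_0 ∧ ¬a_3) ∨ (a_3 ∧ ¬a_4) = False
        a_0 ∧ ¬a_3 = False
          ¬a_3 = False
        a_3 ∧ ¬a_4 = False
          ¬a_4 = False
  ((a_4 → (¬a_3 ∨ a_1)) ↔ (¬a_4 ∧ (¬a_2 ∧ a_4))) ∧ ((a_0 ∨ a_1) ∨ ((a_2 ∨ a_1) ∧ (¬a_1 ∨ a_1))) = True
    (a_4 → (¬a_3 ∨ a_1)) ↔ (¬a_4 ∧ (¬a_2 ∧ a_4)) = True
      a_4 → (¬a_3 ∨ a_1) = False
        ¬a_3 ∨ a_1 = False
          ¬a_3 = False
      ¬a_4 ∧ (¬a_2 ∧ a_4) = False
        ¬a_4 = False
        ¬a_2 ∧ a_4 = False
          ¬a_2 = False
    (a_0 ∨ a_1) ∨ ((a_2 ∨ a_1) ∧ (¬a_1 ∨ a_1)) = True
      a_0 ∨ a_1 = True
      (a_2 ∨ a_1) ∧ (¬a_1 ∨ a_1) = True
        a_2 ∨ a_1 = True
        ¬a_1 ∨ a_1 = True
          ¬a_1 = True
Both conjuncts True, so the formula holds.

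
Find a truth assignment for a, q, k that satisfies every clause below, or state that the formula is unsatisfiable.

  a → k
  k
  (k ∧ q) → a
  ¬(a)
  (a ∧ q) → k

Unit clause (k) forces k = True.
Unit clause (¬a) forces a = False.
In (a ∨ ¬k ∨ ¬q) only ¬q is left, so q = False.
Check each clause:
  (k): k holds.
  (¬a): ¬a holds.
  (¬a ∨ k): ¬a holds.
  (a ∨ ¬k ∨ ¬q): ¬q holds.
  (¬a ∨ k ∨ ¬q): ¬a holds.
All clauses satisfied.

a = False, q = False, k = True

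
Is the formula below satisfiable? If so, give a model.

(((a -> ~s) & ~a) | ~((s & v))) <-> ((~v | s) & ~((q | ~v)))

a = False, q = False, v = True, s = True

  (((a -> ~s) & ~a) | ~((s & v))) <-> ((~v | s) & ~((q | ~v))) = True
    ((a -> ~s) & ~a) | ~((s & v)) = True
      (a -> ~s) & ~a = True
        a -> ~s = True
          ~s = False
        ~a = True
      ~((s & v)) = False
        s & v = True
    (~v | s) & ~((q | ~v)) = True
      ~v | s = True
        ~v = False
      ~((q | ~v)) = True
        q | ~v = False
          ~v = False
The formula evaluates to True.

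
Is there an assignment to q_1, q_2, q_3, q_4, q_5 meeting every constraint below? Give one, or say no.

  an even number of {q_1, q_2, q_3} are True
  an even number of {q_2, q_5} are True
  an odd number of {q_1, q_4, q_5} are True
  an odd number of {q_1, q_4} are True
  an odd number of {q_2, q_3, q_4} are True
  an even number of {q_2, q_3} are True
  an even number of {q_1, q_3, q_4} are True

Unsatisfiable — no assignment works.

Adding constraints 2, 3, 6, 7 mod 2: every variable appears an even number of times on the left, so the left side is 0.
But the right sides sum to 1 (mod 2). 0 ≠ 1 — the system is inconsistent.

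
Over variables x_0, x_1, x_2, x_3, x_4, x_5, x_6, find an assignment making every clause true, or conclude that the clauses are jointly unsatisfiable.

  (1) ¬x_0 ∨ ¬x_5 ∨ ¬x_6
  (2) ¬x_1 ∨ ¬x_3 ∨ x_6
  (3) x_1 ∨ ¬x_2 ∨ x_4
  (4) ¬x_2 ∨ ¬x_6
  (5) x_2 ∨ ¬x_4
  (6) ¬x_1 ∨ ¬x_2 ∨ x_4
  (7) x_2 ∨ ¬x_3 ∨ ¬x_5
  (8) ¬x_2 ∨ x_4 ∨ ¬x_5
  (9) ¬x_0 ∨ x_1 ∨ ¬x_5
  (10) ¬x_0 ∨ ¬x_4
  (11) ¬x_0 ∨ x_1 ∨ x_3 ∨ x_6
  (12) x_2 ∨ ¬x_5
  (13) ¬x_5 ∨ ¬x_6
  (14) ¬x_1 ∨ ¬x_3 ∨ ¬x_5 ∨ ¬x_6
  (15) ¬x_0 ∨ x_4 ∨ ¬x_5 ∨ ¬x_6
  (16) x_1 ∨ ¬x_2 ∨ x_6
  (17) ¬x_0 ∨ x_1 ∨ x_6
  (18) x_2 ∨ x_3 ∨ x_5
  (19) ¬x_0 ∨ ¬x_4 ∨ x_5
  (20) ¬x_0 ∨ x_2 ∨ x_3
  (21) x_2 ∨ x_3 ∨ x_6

x_0 = False; x_1 = False; x_2 = False; x_3 = True; x_4 = False; x_5 = False; x_6 = False

Set x_0 = False.
Set x_1 = False.
Try x_2 = True:
  (x_1 ∨ ¬x_2 ∨ x_4) forces x_4 = True.
  (¬x_2 ∨ ¬x_6) forces x_6 = False.
  clause (x_1 ∨ ¬x_2 ∨ x_6) is falsified — backtrack.
So x_2 = False.
  then (x_2 ∨ ¬x_4) forces x_4 = False.
  then (x_2 ∨ ¬x_5) forces x_5 = False.
  then (x_2 ∨ x_3 ∨ x_5) forces x_3 = True.
Set x_6 = False.
All clauses satisfied.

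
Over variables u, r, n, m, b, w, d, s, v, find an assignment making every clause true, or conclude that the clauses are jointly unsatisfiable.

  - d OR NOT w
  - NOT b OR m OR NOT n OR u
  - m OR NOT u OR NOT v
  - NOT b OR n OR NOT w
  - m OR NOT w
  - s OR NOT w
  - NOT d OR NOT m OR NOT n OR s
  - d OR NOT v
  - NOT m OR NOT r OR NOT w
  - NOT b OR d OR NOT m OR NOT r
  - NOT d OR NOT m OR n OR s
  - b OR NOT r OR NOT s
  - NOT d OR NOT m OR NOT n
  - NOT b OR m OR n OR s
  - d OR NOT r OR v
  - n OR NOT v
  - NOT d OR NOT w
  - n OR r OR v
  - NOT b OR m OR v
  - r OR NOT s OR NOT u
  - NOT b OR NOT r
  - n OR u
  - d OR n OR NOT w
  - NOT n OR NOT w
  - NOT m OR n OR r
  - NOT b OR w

Set u = False.
  then (n OR u) forces n = True.
  then (NOT n OR NOT w) forces w = False.
  then (NOT b OR w) forces b = False.
Set r = False.
Set m = True.
  then (NOT d OR NOT m OR NOT n) forces d = False.
  then (d OR NOT v) forces v = False.
Set s = False.
All clauses satisfied.

u = False, r = False, n = True, m = True, b = False, w = False, d = False, s = False, v = False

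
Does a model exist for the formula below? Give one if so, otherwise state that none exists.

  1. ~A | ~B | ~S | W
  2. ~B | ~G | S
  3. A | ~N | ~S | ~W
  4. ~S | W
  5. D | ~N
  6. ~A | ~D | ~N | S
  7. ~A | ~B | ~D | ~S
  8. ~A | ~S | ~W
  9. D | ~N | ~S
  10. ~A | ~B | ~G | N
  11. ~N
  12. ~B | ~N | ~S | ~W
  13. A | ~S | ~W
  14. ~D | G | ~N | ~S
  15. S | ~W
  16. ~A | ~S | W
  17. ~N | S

Unit clause (~N) forces N = False.
Set D = True.
Set W = False.
  then (~S | W) forces S = False.
Set A = True.
Set B = True.
  then (~B | ~G | S) forces G = False.
All clauses satisfied.

N = False, D = True, W = False, A = True, B = True, G = False, S = False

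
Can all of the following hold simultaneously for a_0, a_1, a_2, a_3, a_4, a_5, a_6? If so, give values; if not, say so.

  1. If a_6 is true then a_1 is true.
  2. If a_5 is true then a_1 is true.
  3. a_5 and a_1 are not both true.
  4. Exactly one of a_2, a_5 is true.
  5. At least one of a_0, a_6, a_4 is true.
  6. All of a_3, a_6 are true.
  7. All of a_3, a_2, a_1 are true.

a_0 = False, a_1 = True, a_2 = True, a_3 = True, a_4 = True, a_5 = False, a_6 = True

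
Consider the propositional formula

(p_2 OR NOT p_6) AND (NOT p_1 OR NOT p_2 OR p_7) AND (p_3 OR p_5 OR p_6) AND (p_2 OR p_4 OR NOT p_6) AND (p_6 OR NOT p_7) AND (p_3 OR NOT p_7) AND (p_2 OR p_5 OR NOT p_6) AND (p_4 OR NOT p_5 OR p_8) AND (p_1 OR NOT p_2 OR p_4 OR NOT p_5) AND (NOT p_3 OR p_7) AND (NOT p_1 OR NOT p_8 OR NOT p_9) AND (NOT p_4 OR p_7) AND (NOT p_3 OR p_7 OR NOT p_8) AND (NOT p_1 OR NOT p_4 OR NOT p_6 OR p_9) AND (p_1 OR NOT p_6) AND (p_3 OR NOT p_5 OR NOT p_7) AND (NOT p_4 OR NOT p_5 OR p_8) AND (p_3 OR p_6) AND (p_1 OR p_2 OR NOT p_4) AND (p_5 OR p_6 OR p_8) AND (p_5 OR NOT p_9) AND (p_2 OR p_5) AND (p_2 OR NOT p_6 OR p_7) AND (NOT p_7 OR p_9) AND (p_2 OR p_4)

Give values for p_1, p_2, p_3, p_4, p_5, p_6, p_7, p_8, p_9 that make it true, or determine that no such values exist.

Case p_6 = True:
  (p_2 OR NOT p_6) forces p_2 = True.
  (p_1 OR NOT p_6) forces p_1 = True.
  (NOT p_1 OR NOT p_2 OR p_7) forces p_7 = True.
  (p_3 OR NOT p_7) forces p_3 = True.
  (NOT p_7 OR p_9) forces p_9 = True.
  (NOT p_1 OR NOT p_8 OR NOT p_9) forces p_8 = False.
  (p_5 OR NOT p_9) forces p_5 = True.
  (p_4 OR NOT p_5 OR p_8) forces p_4 = True.
  Clause (NOT p_4 OR NOT p_5 OR p_8) is falsified — contradiction.
Case p_6 = False:
  (p_6 OR NOT p_7) forces p_7 = False.
  (NOT p_3 OR p_7) forces p_3 = False.
  Clause (p_3 OR p_6) is falsified — contradiction.
Both cases fail, so the formula is unsatisfiable.

No satisfying assignment exists.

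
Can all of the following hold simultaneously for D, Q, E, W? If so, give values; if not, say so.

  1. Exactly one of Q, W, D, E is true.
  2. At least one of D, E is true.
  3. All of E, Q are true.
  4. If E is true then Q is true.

UNSATISFIABLE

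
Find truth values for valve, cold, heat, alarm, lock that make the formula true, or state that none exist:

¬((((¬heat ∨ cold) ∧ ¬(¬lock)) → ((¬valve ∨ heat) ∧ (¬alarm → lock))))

valve=T, cold=F, heat=F, alarm=T, lock=T

  ¬((((¬heat ∨ cold) ∧ ¬(¬lock)) → ((¬valve ∨ heat) ∧ (¬alarm → lock)))) = True
    ((¬heat ∨ cold) ∧ ¬(¬lock)) → ((¬valve ∨ heat) ∧ (¬alarm → lock)) = False
      (¬heat ∨ cold) ∧ ¬(¬lock) = True
        ¬heat ∨ cold = True
          ¬heat = True
        ¬(¬lock) = True
          ¬lock = False
      (¬valve ∨ heat) ∧ (¬alarm → lock) = False
        ¬valve ∨ heat = False
          ¬valve = False
        ¬alarm → lock = True
          ¬alarm = False
The formula evaluates to True.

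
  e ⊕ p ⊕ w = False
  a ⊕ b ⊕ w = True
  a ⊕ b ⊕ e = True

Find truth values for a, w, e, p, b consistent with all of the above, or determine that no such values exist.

a: True, w: False, e: False, p: False, b: False

e ⊕ p ⊕ w = F ⊕ F ⊕ F = False ✓
a ⊕ b ⊕ w = T ⊕ F ⊕ F = True ✓
a ⊕ b ⊕ e = T ⊕ F ⊕ F = True ✓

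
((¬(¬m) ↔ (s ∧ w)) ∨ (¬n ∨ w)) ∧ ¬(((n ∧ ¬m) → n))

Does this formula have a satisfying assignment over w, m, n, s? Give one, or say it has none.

The conjunct ¬(((n ∧ ¬m) → n)) is unsatisfiable on its own:
  m=F, n=F: evaluates to False.
  m=F, n=T: evaluates to False.
  m=T, n=F: evaluates to False.
  m=T, n=T: evaluates to False.
So the whole conjunction is unsatisfiable.

No satisfying assignment exists.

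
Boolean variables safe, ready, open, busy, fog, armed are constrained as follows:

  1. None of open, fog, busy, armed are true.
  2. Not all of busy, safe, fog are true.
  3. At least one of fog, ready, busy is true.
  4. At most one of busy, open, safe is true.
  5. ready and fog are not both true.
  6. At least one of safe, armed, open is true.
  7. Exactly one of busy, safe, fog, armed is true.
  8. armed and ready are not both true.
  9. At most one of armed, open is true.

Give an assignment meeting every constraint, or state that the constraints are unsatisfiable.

safe=T, ready=T, open=F, busy=F, fog=F, armed=F

  (1) {open, fog, busy, armed}: 0 true — none ✓
  (2) {busy, safe, fog}: 1/3 true — not all ✓
  (3) {fog, ready, busy}: 1 true — at least one ✓
  (4) {busy, open, safe}: 1 true — at most one ✓
  (5) ready=T, fog=F — not both ✓
  (6) {safe, armed, open}: 1 true — at least one ✓
  (7) {busy, safe, fog, armed}: 1 true — exactly one ✓
  (8) armed=F, ready=T — not both ✓
  (9) {armed, open}: 0 true — at most one ✓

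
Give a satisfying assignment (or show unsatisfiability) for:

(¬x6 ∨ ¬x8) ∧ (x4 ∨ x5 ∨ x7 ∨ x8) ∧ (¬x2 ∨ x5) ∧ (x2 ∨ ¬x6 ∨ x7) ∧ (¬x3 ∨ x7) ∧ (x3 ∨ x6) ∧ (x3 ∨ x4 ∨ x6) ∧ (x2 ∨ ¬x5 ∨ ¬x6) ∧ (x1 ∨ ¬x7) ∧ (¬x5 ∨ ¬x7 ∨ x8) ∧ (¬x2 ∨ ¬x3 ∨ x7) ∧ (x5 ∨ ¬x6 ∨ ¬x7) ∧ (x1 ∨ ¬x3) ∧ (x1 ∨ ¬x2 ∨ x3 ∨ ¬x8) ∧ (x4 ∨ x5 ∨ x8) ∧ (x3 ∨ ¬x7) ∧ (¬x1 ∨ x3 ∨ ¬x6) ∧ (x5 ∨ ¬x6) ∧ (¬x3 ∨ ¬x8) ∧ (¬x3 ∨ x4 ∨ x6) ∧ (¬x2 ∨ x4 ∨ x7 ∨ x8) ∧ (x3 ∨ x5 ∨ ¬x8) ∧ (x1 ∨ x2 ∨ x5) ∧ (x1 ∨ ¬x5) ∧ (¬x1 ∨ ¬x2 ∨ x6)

x1=T, x2=F, x3=T, x4=T, x5=F, x6=F, x7=T, x8=F

Set x1 = True.
Set x2 = False.
Try x3 = False:
  (x3 ∨ x6) forces x6 = True.
  clause (¬x1 ∨ x3 ∨ ¬x6) is falsified — backtrack.
So x3 = True.
  then (¬x3 ∨ x7) forces x7 = True.
  then (¬x3 ∨ ¬x8) forces x8 = False.
  then (¬x5 ∨ ¬x7 ∨ x8) forces x5 = False.
  then (x5 ∨ ¬x6 ∨ ¬x7) forces x6 = False.
  then (x4 ∨ x5 ∨ x8) forces x4 = True.
All clauses satisfied.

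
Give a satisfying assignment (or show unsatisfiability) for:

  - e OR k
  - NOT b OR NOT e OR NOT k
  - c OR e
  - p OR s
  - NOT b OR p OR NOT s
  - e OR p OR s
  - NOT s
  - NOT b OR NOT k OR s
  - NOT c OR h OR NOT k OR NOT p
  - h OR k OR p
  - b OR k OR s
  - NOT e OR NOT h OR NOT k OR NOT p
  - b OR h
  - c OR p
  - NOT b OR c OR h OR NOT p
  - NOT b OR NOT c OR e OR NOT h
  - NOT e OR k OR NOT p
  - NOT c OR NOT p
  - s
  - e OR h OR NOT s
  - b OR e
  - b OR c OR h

Unsatisfiable

Case s = True:
  Clause (NOT s) is falsified — contradiction.
Case s = False:
  Clause (s) is falsified — contradiction.
Both cases fail, so the formula is unsatisfiable.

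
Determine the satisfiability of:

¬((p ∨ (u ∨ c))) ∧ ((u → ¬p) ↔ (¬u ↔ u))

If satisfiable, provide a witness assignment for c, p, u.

The formula is unsatisfiable.

Case u = True: the conjunct ¬((p ∨ (u ∨ c))) becomes ¬((p ∨ True)) = False.
Case u = False: the conjunct (u → ¬p) ↔ (¬u ↔ u) becomes (False → ¬p) ↔ (True ↔ False) = False.
Both cases fail — unsatisfiable.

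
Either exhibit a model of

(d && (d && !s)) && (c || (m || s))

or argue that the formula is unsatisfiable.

c=T; m=T; s=F; d=T

  d && (d && !s) = True
    d && !s = True
      !s = True
  c || (m || s) = True
    m || s = True
Both conjuncts True, so the formula holds.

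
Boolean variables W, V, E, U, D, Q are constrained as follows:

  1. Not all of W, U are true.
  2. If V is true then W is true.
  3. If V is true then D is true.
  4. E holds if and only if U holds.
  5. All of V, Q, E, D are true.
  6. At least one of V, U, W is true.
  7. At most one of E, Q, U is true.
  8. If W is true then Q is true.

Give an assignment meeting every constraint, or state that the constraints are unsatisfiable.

Unsatisfiable

Case E = True:
  (4) with E=T forces U = True.
  Constraint (7) is violated (E=T, U=T) — contradiction.
Case E = False:
  Constraint (5) is violated (E=F) — contradiction.
Both cases fail — unsatisfiable.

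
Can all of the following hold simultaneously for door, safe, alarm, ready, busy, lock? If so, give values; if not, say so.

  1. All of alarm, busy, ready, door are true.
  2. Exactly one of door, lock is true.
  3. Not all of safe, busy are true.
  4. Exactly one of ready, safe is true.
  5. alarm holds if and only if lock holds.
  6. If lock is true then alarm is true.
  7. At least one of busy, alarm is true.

UNSATISFIABLE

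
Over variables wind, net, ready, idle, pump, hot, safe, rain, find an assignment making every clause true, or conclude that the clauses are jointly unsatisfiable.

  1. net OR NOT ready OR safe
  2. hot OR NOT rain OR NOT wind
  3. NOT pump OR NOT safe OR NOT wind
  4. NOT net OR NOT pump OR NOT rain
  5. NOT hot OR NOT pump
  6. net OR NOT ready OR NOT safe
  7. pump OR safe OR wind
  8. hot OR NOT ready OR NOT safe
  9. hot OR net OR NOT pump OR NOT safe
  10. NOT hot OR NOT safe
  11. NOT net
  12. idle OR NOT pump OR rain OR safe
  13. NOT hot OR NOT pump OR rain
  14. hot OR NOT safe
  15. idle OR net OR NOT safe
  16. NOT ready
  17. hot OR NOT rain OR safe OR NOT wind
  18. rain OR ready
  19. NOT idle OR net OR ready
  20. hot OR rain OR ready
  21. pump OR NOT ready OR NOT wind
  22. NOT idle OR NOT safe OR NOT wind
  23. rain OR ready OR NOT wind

wind = True, net = False, ready = False, idle = False, pump = False, hot = True, safe = False, rain = True

Unit clause (NOT net) forces net = False.
Unit clause (NOT ready) forces ready = False.
In (rain OR ready) only rain is left, so rain = True.
In (NOT idle OR net OR ready) only NOT idle is left, so idle = False.
In (idle OR net OR NOT safe) only NOT safe is left, so safe = False.
Set wind = True.
  then (hot OR NOT rain OR NOT wind) forces hot = True.
  then (NOT hot OR NOT pump) forces pump = False.
All clauses satisfied.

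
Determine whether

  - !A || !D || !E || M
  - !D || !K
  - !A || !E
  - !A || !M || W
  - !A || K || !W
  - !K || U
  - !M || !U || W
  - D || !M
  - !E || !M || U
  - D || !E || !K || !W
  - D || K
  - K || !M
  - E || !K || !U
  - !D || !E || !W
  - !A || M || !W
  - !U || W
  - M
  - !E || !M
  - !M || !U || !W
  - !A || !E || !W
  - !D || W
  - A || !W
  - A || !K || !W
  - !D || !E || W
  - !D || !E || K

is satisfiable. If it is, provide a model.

Case M = True:
  (D || !M) forces D = True.
  (!D || !K) forces K = False.
  Clause (K || !M) is falsified — contradiction.
Case M = False:
  Clause (M) is falsified — contradiction.
Both cases fail, so the formula is unsatisfiable.

UNSATISFIABLE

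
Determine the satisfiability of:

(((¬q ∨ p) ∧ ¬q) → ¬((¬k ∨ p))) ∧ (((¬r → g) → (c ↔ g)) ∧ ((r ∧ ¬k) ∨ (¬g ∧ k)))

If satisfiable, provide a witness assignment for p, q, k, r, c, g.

p=F; q=T; k=T; r=F; c=T; g=F

  ((¬q ∨ p) ∧ ¬q) → ¬((¬k ∨ p)) = True
    (¬q ∨ p) ∧ ¬q = False
      ¬q ∨ p = False
        ¬q = False
      ¬q = False
    ¬((¬k ∨ p)) = True
      ¬k ∨ p = False
        ¬k = False
  ((¬r → g) → (c ↔ g)) ∧ ((r ∧ ¬k) ∨ (¬g ∧ k)) = True
    (¬r → g) → (c ↔ g) = True
      ¬r → g = False
        ¬r = True
      c ↔ g = False
    (r ∧ ¬k) ∨ (¬g ∧ k) = True
      r ∧ ¬k = False
        ¬k = False
      ¬g ∧ k = True
        ¬g = True
Both conjuncts True, so the formula holds.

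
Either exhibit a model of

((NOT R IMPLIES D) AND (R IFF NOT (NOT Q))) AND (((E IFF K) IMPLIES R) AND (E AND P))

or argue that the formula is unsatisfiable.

D = True; K = False; E = True; P = True; Q = False; R = False

  (NOT R IMPLIES D) AND (R IFF NOT (NOT Q)) = True
    NOT R IMPLIES D = True
      NOT R = True
    R IFF NOT (NOT Q) = True
      NOT (NOT Q) = False
        NOT Q = True
  ((E IFF K) IMPLIES R) AND (E AND P) = True
    (E IFF K) IMPLIES R = True
      E IFF K = False
    E AND P = True
Both conjuncts True, so the formula holds.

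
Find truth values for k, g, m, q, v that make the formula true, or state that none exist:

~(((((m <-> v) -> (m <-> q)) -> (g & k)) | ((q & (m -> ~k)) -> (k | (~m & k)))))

k: False; g: False; m: True; q: True; v: True

  ~(((((m <-> v) -> (m <-> q)) -> (g & k)) | ((q & (m -> ~k)) -> (k | (~m & k))))) = True
    (((m <-> v) -> (m <-> q)) -> (g & k)) | ((q & (m -> ~k)) -> (k | (~m & k))) = False
      ((m <-> v) -> (m <-> q)) -> (g & k) = False
        (m <-> v) -> (m <-> q) = True
          m <-> v = True
          m <-> q = True
        g & k = False
      (q & (m -> ~k)) -> (k | (~m & k)) = False
        q & (m -> ~k) = True
          m -> ~k = True
            ~k = True
        k | (~m & k) = False
          ~m & k = False
            ~m = False
The formula evaluates to True.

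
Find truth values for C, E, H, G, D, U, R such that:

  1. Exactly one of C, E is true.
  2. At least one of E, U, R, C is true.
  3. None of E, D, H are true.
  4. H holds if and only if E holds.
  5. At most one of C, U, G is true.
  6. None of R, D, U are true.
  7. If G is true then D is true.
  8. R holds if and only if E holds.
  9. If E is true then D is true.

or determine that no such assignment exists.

C = True; E = False; H = False; G = False; D = False; U = False; R = False

  (1) {C, E}: 1 true — exactly one ✓
  (2) {E, U, R, C}: 1 true — at least one ✓
  (3) {E, D, H}: 0 true — none ✓
  (4) H=F, E=F — same ✓
  (5) {C, U, G}: 1 true — at most one ✓
  (6) {R, D, U}: 0 true — none ✓
  (7) G=F ⇒ D: vacuous ✓
  (8) R=F, E=F — same ✓
  (9) E=F ⇒ D: vacuous ✓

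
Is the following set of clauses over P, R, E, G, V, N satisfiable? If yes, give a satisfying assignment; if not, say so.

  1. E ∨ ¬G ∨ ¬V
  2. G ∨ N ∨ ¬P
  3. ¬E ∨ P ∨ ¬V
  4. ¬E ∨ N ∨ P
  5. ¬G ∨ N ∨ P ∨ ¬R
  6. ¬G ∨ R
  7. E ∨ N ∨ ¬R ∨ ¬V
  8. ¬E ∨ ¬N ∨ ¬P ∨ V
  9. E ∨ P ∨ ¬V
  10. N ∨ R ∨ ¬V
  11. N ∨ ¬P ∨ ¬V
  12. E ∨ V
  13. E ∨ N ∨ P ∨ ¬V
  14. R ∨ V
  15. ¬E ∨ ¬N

Set P = True.
Set R = False.
  then (¬G ∨ R) forces G = False.
  then (R ∨ V) forces V = True.
  then (G ∨ N ∨ ¬P) forces N = True.
  then (¬E ∨ ¬N) forces E = False.
All clauses satisfied.

P: True; R: False; E: False; G: False; V: True; N: True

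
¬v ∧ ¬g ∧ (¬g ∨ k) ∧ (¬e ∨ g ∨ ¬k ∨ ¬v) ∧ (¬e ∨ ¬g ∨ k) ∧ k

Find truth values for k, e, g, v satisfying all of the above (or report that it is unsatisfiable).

k = True, e = True, g = False, v = False

Unit clause (¬v) forces v = False.
Unit clause (¬g) forces g = False.
Unit clause (k) forces k = True.
Set e = True.
Check each clause:
  (¬v): ¬v holds.
  (¬g): ¬g holds.
  (¬g ∨ k): ¬g holds.
  (¬e ∨ g ∨ ¬k ∨ ¬v): ¬v holds.
  (¬e ∨ ¬g ∨ k): ¬g holds.
  (k): k holds.
All clauses satisfied.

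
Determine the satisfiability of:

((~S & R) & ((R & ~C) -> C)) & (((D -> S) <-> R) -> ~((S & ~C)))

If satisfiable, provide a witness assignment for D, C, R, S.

D = True, C = True, R = True, S = False

  (~S & R) & ((R & ~C) -> C) = True
    ~S & R = True
      ~S = True
    (R & ~C) -> C = True
      R & ~C = False
        ~C = False
  ((D -> S) <-> R) -> ~((S & ~C)) = True
    (D -> S) <-> R = False
      D -> S = False
    ~((S & ~C)) = True
      S & ~C = False
        ~C = False
Both conjuncts True, so the formula holds.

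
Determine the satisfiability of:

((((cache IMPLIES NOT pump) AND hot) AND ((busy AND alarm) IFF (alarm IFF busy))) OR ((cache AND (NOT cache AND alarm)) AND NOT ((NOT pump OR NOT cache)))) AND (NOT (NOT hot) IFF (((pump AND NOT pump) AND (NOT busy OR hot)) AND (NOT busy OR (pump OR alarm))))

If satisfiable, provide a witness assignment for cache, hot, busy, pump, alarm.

No satisfying assignment exists.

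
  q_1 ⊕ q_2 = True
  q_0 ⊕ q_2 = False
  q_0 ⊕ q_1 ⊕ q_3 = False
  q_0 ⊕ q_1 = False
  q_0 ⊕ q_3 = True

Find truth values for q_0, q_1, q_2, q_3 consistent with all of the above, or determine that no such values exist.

Unsatisfiable

Adding constraints 1, 2, 4 mod 2: every variable appears an even number of times on the left, so the left side is 0.
But the right sides sum to 1 (mod 2). 0 ≠ 1 — the system is inconsistent.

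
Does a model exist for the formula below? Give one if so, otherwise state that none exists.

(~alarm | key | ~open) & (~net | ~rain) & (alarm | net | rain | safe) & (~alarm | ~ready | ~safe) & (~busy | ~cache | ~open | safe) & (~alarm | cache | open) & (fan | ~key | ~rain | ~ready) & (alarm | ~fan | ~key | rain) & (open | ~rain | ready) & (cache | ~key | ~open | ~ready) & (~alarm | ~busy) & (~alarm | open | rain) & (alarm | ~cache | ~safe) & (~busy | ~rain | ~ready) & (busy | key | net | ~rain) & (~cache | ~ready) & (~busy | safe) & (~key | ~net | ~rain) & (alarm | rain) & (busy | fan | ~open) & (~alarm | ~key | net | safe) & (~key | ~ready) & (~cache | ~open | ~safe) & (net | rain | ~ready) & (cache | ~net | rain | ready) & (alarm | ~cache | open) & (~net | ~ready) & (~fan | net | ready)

Set alarm = True.
  then (~alarm | ~busy) forces busy = False.
Try ready = True:
  (~alarm | ~ready | ~safe) forces safe = False.
  (~cache | ~ready) forces cache = False.
  (~alarm | cache | open) forces open = True.
  (~alarm | key | ~open) forces key = True.
  clause (cache | ~key | ~open | ~ready) is falsified — backtrack.
So ready = False.
Set safe = False.
Set net = True.
  then (~net | ~rain) forces rain = False.
  then (~alarm | open | rain) forces open = True.
  then (busy | fan | ~open) forces fan = True.
  then (cache | ~net | rain | ready) forces cache = True.
  then (~alarm | key | ~open) forces key = True.
All clauses satisfied.

alarm: True; ready: False; safe: False; net: True; open: True; busy: False; rain: False; fan: True; cache: True; key: True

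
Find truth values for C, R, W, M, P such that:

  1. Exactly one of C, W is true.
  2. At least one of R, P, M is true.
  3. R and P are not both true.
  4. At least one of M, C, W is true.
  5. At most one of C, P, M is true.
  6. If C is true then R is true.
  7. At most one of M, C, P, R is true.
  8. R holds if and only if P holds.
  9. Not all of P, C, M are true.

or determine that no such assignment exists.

C=F; R=F; W=T; M=T; P=F

  (1) {C, W}: 1 true — exactly one ✓
  (2) {R, P, M}: 1 true — at least one ✓
  (3) R=F, P=F — not both ✓
  (4) {M, C, W}: 2 true — at least one ✓
  (5) {C, P, M}: 1 true — at most one ✓
  (6) C=F ⇒ R: vacuous ✓
  (7) {M, C, P, R}: 1 true — at most one ✓
  (8) R=F, P=F — same ✓
  (9) {P, C, M}: 1/3 true — not all ✓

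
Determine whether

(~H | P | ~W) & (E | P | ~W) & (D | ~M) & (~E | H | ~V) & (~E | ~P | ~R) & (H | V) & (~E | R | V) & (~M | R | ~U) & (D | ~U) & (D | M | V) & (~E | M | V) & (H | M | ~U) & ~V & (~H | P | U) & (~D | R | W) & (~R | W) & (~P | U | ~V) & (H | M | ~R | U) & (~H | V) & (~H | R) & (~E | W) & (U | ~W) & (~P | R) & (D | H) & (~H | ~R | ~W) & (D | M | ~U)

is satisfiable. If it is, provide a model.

Unsatisfiable — no assignment works.

Case V = True:
  Clause (~V) is falsified — contradiction.
Case V = False:
  (H | V) forces H = True.
  Clause (~H | V) is falsified — contradiction.
Both cases fail, so the formula is unsatisfiable.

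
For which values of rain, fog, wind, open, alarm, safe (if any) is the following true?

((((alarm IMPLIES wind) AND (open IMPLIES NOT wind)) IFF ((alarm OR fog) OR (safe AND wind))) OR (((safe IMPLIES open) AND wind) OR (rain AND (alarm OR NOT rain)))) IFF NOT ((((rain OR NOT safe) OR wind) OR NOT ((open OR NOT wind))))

rain = False; fog = True; wind = False; open = True; alarm = False; safe = True

  ((((alarm IMPLIES wind) AND (open IMPLIES NOT wind)) IFF ((alarm OR fog) OR (safe AND wind))) OR (((safe IMPLIES open) AND wind) OR (rain AND (alarm OR NOT rain)))) IFF NOT ((((rain OR NOT safe) OR wind) OR NOT ((open OR NOT wind)))) = True
    (((alarm IMPLIES wind) AND (open IMPLIES NOT wind)) IFF ((alarm OR fog) OR (safe AND wind))) OR (((safe IMPLIES open) AND wind) OR (rain AND (alarm OR NOT rain))) = True
      ((alarm IMPLIES wind) AND (open IMPLIES NOT wind)) IFF ((alarm OR fog) OR (safe AND wind)) = True
        (alarm IMPLIES wind) AND (open IMPLIES NOT wind) = True
          alarm IMPLIES wind = True
          open IMPLIES NOT wind = True
            NOT wind = True
        (alarm OR fog) OR (safe AND wind) = True
          alarm OR fog = True
          safe AND wind = False
      ((safe IMPLIES open) AND wind) OR (rain AND (alarm OR NOT rain)) = False
        (safe IMPLIES open) AND wind = False
          safe IMPLIES open = True
        rain AND (alarm OR NOT rain) = False
          alarm OR NOT rain = True
            NOT rain = True
    NOT ((((rain OR NOT safe) OR wind) OR NOT ((open OR NOT wind)))) = True
      ((rain OR NOT safe) OR wind) OR NOT ((open OR NOT wind)) = False
        (rain OR NOT safe) OR wind = False
          rain OR NOT safe = False
            NOT safe = False
        NOT ((open OR NOT wind)) = False
          open OR NOT wind = True
            NOT wind = True
The formula evaluates to True.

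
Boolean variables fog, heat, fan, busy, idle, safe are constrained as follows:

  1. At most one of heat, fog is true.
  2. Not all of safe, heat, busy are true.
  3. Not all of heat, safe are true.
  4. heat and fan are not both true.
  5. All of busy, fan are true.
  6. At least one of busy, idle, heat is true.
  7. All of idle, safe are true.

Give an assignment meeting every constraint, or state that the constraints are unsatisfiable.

fog = False, heat = False, fan = True, busy = True, idle = True, safe = True

  (1) {heat, fog}: 0 true — at most one ✓
  (2) {safe, heat, busy}: 2/3 true — not all ✓
  (3) {heat, safe}: 1/2 true — not all ✓
  (4) heat=F, fan=T — not both ✓
  (5) {busy, fan}: all 2 true ✓
  (6) {busy, idle, heat}: 2 true — at least one ✓
  (7) {idle, safe}: all 2 true ✓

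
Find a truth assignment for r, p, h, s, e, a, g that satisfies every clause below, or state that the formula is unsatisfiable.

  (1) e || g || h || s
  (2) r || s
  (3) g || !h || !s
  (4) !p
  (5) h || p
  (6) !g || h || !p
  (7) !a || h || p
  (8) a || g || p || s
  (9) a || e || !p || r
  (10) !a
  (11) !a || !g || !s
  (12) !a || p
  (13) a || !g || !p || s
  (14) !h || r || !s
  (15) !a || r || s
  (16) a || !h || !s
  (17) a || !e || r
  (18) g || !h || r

Unit clause (!p) forces p = False.
In (h || p) only h is left, so h = True.
Unit clause (!a) forces a = False.
In (a || !h || !s) only !s is left, so s = False.
In (r || s) only r is left, so r = True.
In (a || g || p || s) only g is left, so g = True.
Set e = False.
All clauses satisfied.

r=T, p=F, h=T, s=F, e=F, a=F, g=T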